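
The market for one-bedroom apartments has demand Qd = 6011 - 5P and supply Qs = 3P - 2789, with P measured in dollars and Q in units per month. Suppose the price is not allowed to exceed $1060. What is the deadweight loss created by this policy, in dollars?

3840

Setting quantity demanded equal to quantity supplied, 6011 - 5P = 3P - 2789, gives P* = 1100 and Q* = 511.
The ceiling of 1060 is below the equilibrium price 1100, so it binds.
At P = 1060: Qd = 6011 - 5·1060 = 711 and Qs = 3·1060 - 2789 = 391.
Quantity traded falls to 391. At Q = 391 the demand price is (6011 - 391)/5 = 1124 and the supply price is (2789 + 391)/3 = 1060.
Deadweight loss = ½ · (1124 - 1060) · (511 - 391) = ½ · 64 · 120 = 3840.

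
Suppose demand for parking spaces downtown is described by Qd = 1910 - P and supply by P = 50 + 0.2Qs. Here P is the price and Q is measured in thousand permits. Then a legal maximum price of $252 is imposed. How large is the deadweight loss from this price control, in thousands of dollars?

Rearranging supply gives Qs = 5P - 250. In a free market, 1910 - P = 5P - 250 gives the equilibrium P* = 360, Q* = 1550.
Since 252 < 360, the ceiling is binding.
At P = 252: Qd = 1910 - 252 = 1658 and Qs = 5·252 - 250 = 1010.
Quantity traded falls to 1010. At Q = 1010 the demand price is 1910 - 1010 = 900 and the supply price is (250 + 1010)/5 = 252.
Deadweight loss = ½ · (900 - 252) · (1550 - 1010) = ½ · 648 · 540 = 174960.

174960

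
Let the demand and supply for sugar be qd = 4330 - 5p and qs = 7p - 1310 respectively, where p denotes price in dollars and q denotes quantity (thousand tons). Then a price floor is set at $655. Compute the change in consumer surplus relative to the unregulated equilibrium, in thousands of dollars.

-280737.5

In a free market, 4330 - 5p = 7p - 1310 gives the equilibrium p* = 470, q* = 1980.
Because the floor (655) lies above the market-clearing price, it is binding.
At p = 655: qd = 4330 - 5·655 = 1055 and qs = 7·655 - 1310 = 3275.
Consumer surplus without the control is ½ · (866 - 470) · 1980 = 392040.
With the floor, consumers buy 1055 units at 655, so CS = ½ · (866 - 655) · 1055 = 111302.5.
Change in consumer surplus = 111302.5 - 392040 = -280737.5.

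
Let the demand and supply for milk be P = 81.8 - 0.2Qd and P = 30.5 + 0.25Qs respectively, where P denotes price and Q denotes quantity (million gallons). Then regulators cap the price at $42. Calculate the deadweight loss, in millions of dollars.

1040.4

Rearranging demand gives Qd = 409 - 5P; rearranging supply gives Qs = 4P - 122. Setting quantity demanded equal to quantity supplied, 409 - 5P = 4P - 122, gives P* = 59 and Q* = 114.
The ceiling of 42 is below the equilibrium price 59, so it binds.
At P = 42: Qd = 409 - 5·42 = 199 and Qs = 4·42 - 122 = 46.
Quantity traded falls to 46. At Q = 46 the demand price is (409 - 46)/5 = 72.6 and the supply price is (122 + 46)/4 = 42.
Deadweight loss = ½ · (72.6 - 42) · (114 - 46) = ½ · 30.6 · 68 = 1040.4.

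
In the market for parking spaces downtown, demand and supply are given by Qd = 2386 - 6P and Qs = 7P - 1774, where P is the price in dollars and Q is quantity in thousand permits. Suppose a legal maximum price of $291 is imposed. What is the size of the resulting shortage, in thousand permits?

377

In a free market, 2386 - 6P = 7P - 1774 gives the equilibrium P* = 320, Q* = 466.
Because the ceiling (291) lies below the market-clearing price, it is binding.
At P = 291: Qd = 2386 - 6·291 = 640 and Qs = 7·291 - 1774 = 263.
Shortage = Qd - Qs = 640 - 263 = 377.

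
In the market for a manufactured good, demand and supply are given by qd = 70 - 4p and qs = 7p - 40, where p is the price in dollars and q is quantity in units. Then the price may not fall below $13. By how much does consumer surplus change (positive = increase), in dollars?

-72

In a free market, 70 - 4p = 7p - 40 gives the equilibrium p* = 10, q* = 30.
Because the floor (13) lies above the market-clearing price, it is binding.
At p = 13: qd = 70 - 4·13 = 18 and qs = 7·13 - 40 = 51.
Consumer surplus without the control is ½ · (17.5 - 10) · 30 = 112.5.
With the floor, consumers buy 18 units at 13, so CS = ½ · (17.5 - 13) · 18 = 40.5.
Change in consumer surplus = 40.5 - 112.5 = -72.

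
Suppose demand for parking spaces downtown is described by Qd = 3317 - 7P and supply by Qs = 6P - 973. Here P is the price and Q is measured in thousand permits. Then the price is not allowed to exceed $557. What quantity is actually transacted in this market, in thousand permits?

In a free market, 3317 - 7P = 6P - 973 gives the equilibrium P* = 330, Q* = 1007.
Since 557 is above P* = 330, the ceiling does not bind and the free-market outcome prevails.

1007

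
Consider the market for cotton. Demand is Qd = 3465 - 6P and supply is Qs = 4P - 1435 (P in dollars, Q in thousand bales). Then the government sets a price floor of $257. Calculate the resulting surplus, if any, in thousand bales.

In a free market, 3465 - 6P = 4P - 1435 gives the equilibrium P* = 490, Q* = 525.
The floor of 257 is below the equilibrium price 490, so it is not binding; the market clears at P* = 490, Q* = 525.
Since the control does not bind, there is no surplus.

0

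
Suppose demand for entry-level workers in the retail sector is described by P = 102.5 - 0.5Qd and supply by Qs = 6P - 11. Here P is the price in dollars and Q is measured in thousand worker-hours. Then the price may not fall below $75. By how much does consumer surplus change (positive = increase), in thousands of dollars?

-4944

Rearranging demand gives Qd = 205 - 2P. Setting quantity demanded equal to quantity supplied, 205 - 2P = 6P - 11, gives P* = 27 and Q* = 151.
The floor of 75 is above the equilibrium price 27, so it binds.
At P = 75: Qd = 205 - 2·75 = 55 and Qs = 6·75 - 11 = 439.
Consumer surplus without the control is ½ · (102.5 - 27) · 151 = 5700.25.
With the floor, consumers buy 55 units at 75, so CS = ½ · (102.5 - 75) · 55 = 756.25.
Change in consumer surplus = 756.25 - 5700.25 = -4944.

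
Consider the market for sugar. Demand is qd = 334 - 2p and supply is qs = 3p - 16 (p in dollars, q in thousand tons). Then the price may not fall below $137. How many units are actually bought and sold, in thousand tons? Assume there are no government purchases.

Equilibrium: 334 - 2p = 3p - 16, so 350 = 5p and p* = 70, q* = 194.
Since 137 > 70, the floor is binding.
At p = 137: qd = 334 - 2·137 = 60 and qs = 3·137 - 16 = 395.
The quantity actually transacted is the short side, demand: 60.

60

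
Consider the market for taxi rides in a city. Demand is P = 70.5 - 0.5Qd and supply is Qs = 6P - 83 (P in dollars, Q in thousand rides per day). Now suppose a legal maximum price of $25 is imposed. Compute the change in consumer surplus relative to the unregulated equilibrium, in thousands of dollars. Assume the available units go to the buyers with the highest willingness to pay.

Rearranging demand gives Qd = 141 - 2P. Setting quantity demanded equal to quantity supplied, 141 - 2P = 6P - 83, gives P* = 28 and Q* = 85.
Since 25 < 28, the ceiling is binding.
At P = 25: Qd = 141 - 2·25 = 91 and Qs = 6·25 - 83 = 67.
Consumer surplus without the control is ½ · (70.5 - 28) · 85 = 1806.25.
With the ceiling, 67 units are sold at 25 (assume they go to the highest-value buyers). The demand price at Q = 67 is 37, so CS = ½ · [(70.5 - 25) + (37 - 25)] · 67 = 1926.25.
Change in consumer surplus = 1926.25 - 1806.25 = 120.

120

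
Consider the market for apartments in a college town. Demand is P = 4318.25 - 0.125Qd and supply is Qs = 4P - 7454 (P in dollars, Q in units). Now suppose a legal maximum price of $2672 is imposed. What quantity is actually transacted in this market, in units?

Rearranging demand gives Qd = 34546 - 8P. Without the control the market clears where 34546 - 8P = 4P - 7454, i.e. P* = 3500 and Q* = 6546.
The ceiling of 2672 is below the equilibrium price 3500, so it binds.
At P = 2672: Qd = 34546 - 8·2672 = 13170 and Qs = 4·2672 - 7454 = 3234.
The quantity actually transacted is the short side, supply: 3234.

3234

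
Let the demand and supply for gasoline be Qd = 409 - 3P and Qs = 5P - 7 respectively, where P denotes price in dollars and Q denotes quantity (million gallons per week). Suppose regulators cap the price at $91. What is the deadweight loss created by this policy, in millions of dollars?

0

Setting quantity demanded equal to quantity supplied, 409 - 3P = 5P - 7, gives P* = 52 and Q* = 253.
The ceiling of 91 is above the equilibrium price 52, so it is not binding; the market clears at P* = 52, Q* = 253.
Since the control does not bind, no trades are prevented and deadweight loss is zero.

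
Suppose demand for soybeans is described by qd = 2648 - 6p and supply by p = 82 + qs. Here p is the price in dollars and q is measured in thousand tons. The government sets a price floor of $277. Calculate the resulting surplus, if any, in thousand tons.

Rearranging supply gives qs = p - 82. Without the control the market clears where 2648 - 6p = p - 82, i.e. p* = 390 and q* = 308.
Since 277 is below p* = 390, the floor does not bind and the free-market outcome prevails.
Since the control does not bind, there is no surplus.

0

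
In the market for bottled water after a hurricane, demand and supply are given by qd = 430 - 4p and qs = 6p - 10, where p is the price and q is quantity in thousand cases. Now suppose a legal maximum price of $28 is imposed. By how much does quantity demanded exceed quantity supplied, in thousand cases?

160

In a free market, 430 - 4p = 6p - 10 gives the equilibrium p* = 44, q* = 254.
Because the ceiling (28) lies below the market-clearing price, it is binding.
At p = 28: qd = 430 - 4·28 = 318 and qs = 6·28 - 10 = 158.
Shortage = qd - qs = 318 - 158 = 160.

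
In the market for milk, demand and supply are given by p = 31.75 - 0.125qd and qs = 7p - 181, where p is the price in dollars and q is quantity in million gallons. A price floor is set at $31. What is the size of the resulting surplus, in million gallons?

Rearranging demand gives qd = 254 - 8p. Without the control the market clears where 254 - 8p = 7p - 181, i.e. p* = 29 and q* = 22.
The floor of 31 is above the equilibrium price 29, so it binds.
At p = 31: qd = 254 - 8·31 = 6 and qs = 7·31 - 181 = 36.
Surplus = qs - qd = 36 - 6 = 30.

30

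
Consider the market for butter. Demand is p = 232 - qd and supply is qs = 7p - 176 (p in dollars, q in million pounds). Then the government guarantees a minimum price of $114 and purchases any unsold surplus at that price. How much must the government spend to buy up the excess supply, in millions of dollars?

57456

Rearranging demand gives qd = 232 - p. Without the control the market clears where 232 - p = 7p - 176, i.e. p* = 51 and q* = 181.
Because the floor (114) lies above the market-clearing price, it is binding.
At p = 114: qd = 232 - 114 = 118 and qs = 7·114 - 176 = 622.
Surplus = qs - qd = 504.
Government expenditure = surplus × support price = 504 × 114 = 57456.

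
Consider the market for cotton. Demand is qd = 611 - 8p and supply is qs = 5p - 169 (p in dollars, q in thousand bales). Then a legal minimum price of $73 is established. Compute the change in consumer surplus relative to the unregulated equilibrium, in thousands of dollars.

In a free market, 611 - 8p = 5p - 169 gives the equilibrium p* = 60, q* = 131.
The floor of 73 is above the equilibrium price 60, so it binds.
At p = 73: qd = 611 - 8·73 = 27 and qs = 5·73 - 169 = 196.
Consumer surplus without the control is ½ · (76.375 - 60) · 131 = 1072.5625.
With the floor, consumers buy 27 units at 73, so CS = ½ · (76.375 - 73) · 27 = 45.5625.
Change in consumer surplus = 45.5625 - 1072.5625 = -1027.

-1027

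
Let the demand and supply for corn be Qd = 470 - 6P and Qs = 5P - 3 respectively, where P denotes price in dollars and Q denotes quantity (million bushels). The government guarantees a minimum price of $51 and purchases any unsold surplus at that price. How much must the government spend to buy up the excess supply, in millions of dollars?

4488

Without the control the market clears where 470 - 6P = 5P - 3, i.e. P* = 43 and Q* = 212.
The floor of 51 is above the equilibrium price 43, so it binds.
At P = 51: Qd = 470 - 6·51 = 164 and Qs = 5·51 - 3 = 252.
Surplus = Qs - Qd = 88.
Government expenditure = surplus × support price = 88 × 51 = 4488.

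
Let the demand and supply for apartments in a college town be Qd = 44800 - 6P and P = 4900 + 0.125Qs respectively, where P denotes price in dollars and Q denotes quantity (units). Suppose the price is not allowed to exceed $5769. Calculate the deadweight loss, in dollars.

Rearranging supply gives Qs = 8P - 39200. Without the control the market clears where 44800 - 6P = 8P - 39200, i.e. P* = 6000 and Q* = 8800.
Because the ceiling (5769) lies below the market-clearing price, it is binding.
At P = 5769: Qd = 44800 - 6·5769 = 10186 and Qs = 8·5769 - 39200 = 6952.
Quantity traded falls to 6952. At Q = 6952 the demand price is (44800 - 6952)/6 = 6308 and the supply price is (39200 + 6952)/8 = 5769.
Deadweight loss = ½ · (6308 - 5769) · (8800 - 6952) = ½ · 539 · 1848 = 498036.

498036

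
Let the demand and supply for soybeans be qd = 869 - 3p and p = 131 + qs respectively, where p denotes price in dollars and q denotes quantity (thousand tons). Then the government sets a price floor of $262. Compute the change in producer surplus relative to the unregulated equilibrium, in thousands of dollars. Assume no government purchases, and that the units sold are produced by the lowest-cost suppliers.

Rearranging supply gives qs = p - 131. In a free market, 869 - 3p = p - 131 gives the equilibrium p* = 250, q* = 119.
Because the floor (262) lies above the market-clearing price, it is binding.
At p = 262: qd = 869 - 3·262 = 83 and qs = 262 - 131 = 131.
Producer surplus without the control is ½ · (250 - 131) · 119 = 7080.5.
With the floor, 83 units are sold at 262. The supply price at q = 83 is 214, so PS = ½ · [(262 - 131) + (262 - 214)] · 83 = 7428.5.
Change in producer surplus = 7428.5 - 7080.5 = 348.

348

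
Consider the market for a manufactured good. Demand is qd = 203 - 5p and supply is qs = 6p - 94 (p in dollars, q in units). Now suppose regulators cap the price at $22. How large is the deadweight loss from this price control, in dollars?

165

In a free market, 203 - 5p = 6p - 94 gives the equilibrium p* = 27, q* = 68.
Because the ceiling (22) lies below the market-clearing price, it is binding.
At p = 22: qd = 203 - 5·22 = 93 and qs = 6·22 - 94 = 38.
Quantity traded falls to 38. At q = 38 the demand price is (203 - 38)/5 = 33 and the supply price is (94 + 38)/6 = 22.
Deadweight loss = ½ · (33 - 22) · (68 - 38) = ½ · 11 · 30 = 165.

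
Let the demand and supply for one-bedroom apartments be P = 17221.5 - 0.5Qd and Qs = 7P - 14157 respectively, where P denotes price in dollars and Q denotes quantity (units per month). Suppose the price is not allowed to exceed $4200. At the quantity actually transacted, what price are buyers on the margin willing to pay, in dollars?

Rearranging demand gives Qd = 34443 - 2P. Without the control the market clears where 34443 - 2P = 7P - 14157, i.e. P* = 5400 and Q* = 23643.
Because the ceiling (4200) lies below the market-clearing price, it is binding.
At P = 4200: Qd = 34443 - 2·4200 = 26043 and Qs = 7·4200 - 14157 = 15243.
Only 15243 units reach the market. On the demand curve, the marginal buyer's willingness to pay at Q = 15243 is (34443 - 15243)/2 = 9600.

9600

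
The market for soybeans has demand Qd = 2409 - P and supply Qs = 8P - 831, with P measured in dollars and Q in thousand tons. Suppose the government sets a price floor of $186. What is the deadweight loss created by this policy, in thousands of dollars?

0

Equilibrium: 2409 - P = 8P - 831, so 3240 = 9P and P* = 360, Q* = 2049.
Since 186 is below P* = 360, the floor does not bind and the free-market outcome prevails.
Since the control does not bind, no trades are prevented and deadweight loss is zero.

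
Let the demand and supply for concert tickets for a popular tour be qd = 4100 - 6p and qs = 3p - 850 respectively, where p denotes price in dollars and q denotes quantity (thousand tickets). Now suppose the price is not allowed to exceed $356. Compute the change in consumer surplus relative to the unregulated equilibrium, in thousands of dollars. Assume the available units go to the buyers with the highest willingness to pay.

Setting quantity demanded equal to quantity supplied, 4100 - 6p = 3p - 850, gives p* = 550 and q* = 800.
Because the ceiling (356) lies below the market-clearing price, it is binding.
At p = 356: qd = 4100 - 6·356 = 1964 and qs = 3·356 - 850 = 218.
Consumer surplus without the control is ½ · (2050/3 - 550) · 800 = 160000/3.
With the ceiling, 218 units are sold at 356 (assume they go to the highest-value buyers). The demand price at q = 218 is 647, so CS = ½ · [(2050/3 - 356) + (647 - 356)] · 218 = 202195/3.
Change in consumer surplus = 202195/3 - 160000/3 = 14065.

14065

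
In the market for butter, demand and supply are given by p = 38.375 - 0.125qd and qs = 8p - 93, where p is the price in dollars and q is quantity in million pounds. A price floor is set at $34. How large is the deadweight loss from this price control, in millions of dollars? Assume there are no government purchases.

648

Rearranging demand gives qd = 307 - 8p. Setting quantity demanded equal to quantity supplied, 307 - 8p = 8p - 93, gives p* = 25 and q* = 107.
Because the floor (34) lies above the market-clearing price, it is binding.
At p = 34: qd = 307 - 8·34 = 35 and qs = 8·34 - 93 = 179.
Quantity traded falls to 35. At q = 35 the demand price is (307 - 35)/8 = 34 and the supply price is (93 + 35)/8 = 16.
Deadweight loss = ½ · (34 - 16) · (107 - 35) = ½ · 18 · 72 = 648.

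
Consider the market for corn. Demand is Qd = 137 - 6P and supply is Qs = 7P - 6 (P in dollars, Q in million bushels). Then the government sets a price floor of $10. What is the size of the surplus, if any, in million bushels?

In a free market, 137 - 6P = 7P - 6 gives the equilibrium P* = 11, Q* = 71.
The floor of 10 is below the equilibrium price 11, so it is not binding; the market clears at P* = 11, Q* = 71.
Since the control does not bind, there is no surplus.

0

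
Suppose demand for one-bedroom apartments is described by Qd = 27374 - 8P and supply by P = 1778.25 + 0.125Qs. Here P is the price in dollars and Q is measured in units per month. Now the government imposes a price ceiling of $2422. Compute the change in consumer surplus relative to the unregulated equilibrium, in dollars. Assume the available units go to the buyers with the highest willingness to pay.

789964

Rearranging supply gives Qs = 8P - 14226. Equilibrium: 27374 - 8P = 8P - 14226, so 41600 = 16P and P* = 2600, Q* = 6574.
The ceiling of 2422 is below the equilibrium price 2600, so it binds.
At P = 2422: Qd = 27374 - 8·2422 = 7998 and Qs = 8·2422 - 14226 = 5150.
Consumer surplus without the control is ½ · (3421.75 - 2600) · 6574 = 2701092.25.
With the ceiling, 5150 units are sold at 2422 (assume they go to the highest-value buyers). The demand price at Q = 5150 is 2778, so CS = ½ · [(3421.75 - 2422) + (2778 - 2422)] · 5150 = 3491056.25.
Change in consumer surplus = 3491056.25 - 2701092.25 = 789964.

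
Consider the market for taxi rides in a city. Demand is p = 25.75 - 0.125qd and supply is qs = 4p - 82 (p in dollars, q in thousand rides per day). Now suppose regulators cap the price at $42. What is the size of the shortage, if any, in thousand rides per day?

Rearranging demand gives qd = 206 - 8p. Equilibrium: 206 - 8p = 4p - 82, so 288 = 12p and p* = 24, q* = 14.
Since 42 is above p* = 24, the ceiling does not bind and the free-market outcome prevails.
Since the control does not bind, there is no shortage.

0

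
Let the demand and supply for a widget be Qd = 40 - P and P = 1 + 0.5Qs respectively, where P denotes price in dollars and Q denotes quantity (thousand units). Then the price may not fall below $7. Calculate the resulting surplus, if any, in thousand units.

0

Rearranging supply gives Qs = 2P - 2. Equilibrium: 40 - P = 2P - 2, so 42 = 3P and P* = 14, Q* = 26.
The floor of 7 is below the equilibrium price 14, so it is not binding; the market clears at P* = 14, Q* = 26.
Since the control does not bind, there is no surplus.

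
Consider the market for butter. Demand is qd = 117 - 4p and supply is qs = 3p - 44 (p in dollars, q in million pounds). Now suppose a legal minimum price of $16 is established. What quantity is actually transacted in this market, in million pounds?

Without the control the market clears where 117 - 4p = 3p - 44, i.e. p* = 23 and q* = 25.
The floor of 16 is below the equilibrium price 23, so it is not binding; the market clears at p* = 23, q* = 25.

25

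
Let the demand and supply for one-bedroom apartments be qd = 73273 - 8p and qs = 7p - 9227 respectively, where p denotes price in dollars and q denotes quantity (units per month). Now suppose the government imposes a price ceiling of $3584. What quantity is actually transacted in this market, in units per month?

15861

Setting quantity demanded equal to quantity supplied, 73273 - 8p = 7p - 9227, gives p* = 5500 and q* = 29273.
Because the ceiling (3584) lies below the market-clearing price, it is binding.
At p = 3584: qd = 73273 - 8·3584 = 44601 and qs = 7·3584 - 9227 = 15861.
The quantity actually transacted is the short side, supply: 15861.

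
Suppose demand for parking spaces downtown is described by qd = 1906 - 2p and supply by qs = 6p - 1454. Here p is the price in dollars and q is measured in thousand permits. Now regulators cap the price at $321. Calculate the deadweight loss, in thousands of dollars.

Without the control the market clears where 1906 - 2p = 6p - 1454, i.e. p* = 420 and q* = 1066.
Because the ceiling (321) lies below the market-clearing price, it is binding.
At p = 321: qd = 1906 - 2·321 = 1264 and qs = 6·321 - 1454 = 472.
Quantity traded falls to 472. At q = 472 the demand price is (1906 - 472)/2 = 717 and the supply price is (1454 + 472)/6 = 321.
Deadweight loss = ½ · (717 - 321) · (1066 - 472) = ½ · 396 · 594 = 117612.

117612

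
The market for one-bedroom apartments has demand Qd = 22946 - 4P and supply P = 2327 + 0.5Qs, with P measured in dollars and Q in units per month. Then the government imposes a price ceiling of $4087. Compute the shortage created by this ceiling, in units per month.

3078

Rearranging supply gives Qs = 2P - 4654. In a free market, 22946 - 4P = 2P - 4654 gives the equilibrium P* = 4600, Q* = 4546.
Since 4087 < 4600, the ceiling is binding.
At P = 4087: Qd = 22946 - 4·4087 = 6598 and Qs = 2·4087 - 4654 = 3520.
Shortage = Qd - Qs = 6598 - 3520 = 3078.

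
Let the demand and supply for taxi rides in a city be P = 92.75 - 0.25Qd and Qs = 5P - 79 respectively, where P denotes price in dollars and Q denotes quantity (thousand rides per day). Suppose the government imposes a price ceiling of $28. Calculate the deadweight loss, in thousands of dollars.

Rearranging demand gives Qd = 371 - 4P. Setting quantity demanded equal to quantity supplied, 371 - 4P = 5P - 79, gives P* = 50 and Q* = 171.
Since 28 < 50, the ceiling is binding.
At P = 28: Qd = 371 - 4·28 = 259 and Qs = 5·28 - 79 = 61.
Quantity traded falls to 61. At Q = 61 the demand price is (371 - 61)/4 = 77.5 and the supply price is (79 + 61)/5 = 28.
Deadweight loss = ½ · (77.5 - 28) · (171 - 61) = ½ · 49.5 · 110 = 2722.5.

2722.5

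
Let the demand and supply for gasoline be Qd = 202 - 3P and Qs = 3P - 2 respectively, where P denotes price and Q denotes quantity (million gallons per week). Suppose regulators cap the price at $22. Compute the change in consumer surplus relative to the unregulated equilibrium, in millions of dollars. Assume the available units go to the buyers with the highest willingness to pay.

In a free market, 202 - 3P = 3P - 2 gives the equilibrium P* = 34, Q* = 100.
Since 22 < 34, the ceiling is binding.
At P = 22: Qd = 202 - 3·22 = 136 and Qs = 3·22 - 2 = 64.
Consumer surplus without the control is ½ · (202/3 - 34) · 100 = 5000/3.
With the ceiling, 64 units are sold at 22 (assume they go to the highest-value buyers). The demand price at Q = 64 is 46, so CS = ½ · [(202/3 - 22) + (46 - 22)] · 64 = 6656/3.
Change in consumer surplus = 6656/3 - 5000/3 = 552.

552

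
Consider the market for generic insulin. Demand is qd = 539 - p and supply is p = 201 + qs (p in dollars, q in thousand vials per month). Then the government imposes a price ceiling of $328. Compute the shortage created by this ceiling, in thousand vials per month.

Rearranging supply gives qs = p - 201. Setting quantity demanded equal to quantity supplied, 539 - p = p - 201, gives p* = 370 and q* = 169.
The ceiling of 328 is below the equilibrium price 370, so it binds.
At p = 328: qd = 539 - 328 = 211 and qs = 328 - 201 = 127.
Shortage = qd - qs = 211 - 127 = 84.

84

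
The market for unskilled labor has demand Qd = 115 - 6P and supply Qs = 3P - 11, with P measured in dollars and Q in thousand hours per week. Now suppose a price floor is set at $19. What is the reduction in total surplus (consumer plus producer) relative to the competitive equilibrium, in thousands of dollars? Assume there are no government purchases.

225

In a free market, 115 - 6P = 3P - 11 gives the equilibrium P* = 14, Q* = 31.
Because the floor (19) lies above the market-clearing price, it is binding.
At P = 19: Qd = 115 - 6·19 = 1 and Qs = 3·19 - 11 = 46.
Quantity traded falls to 1. At Q = 1 the demand price is (115 - 1)/6 = 19 and the supply price is (11 + 1)/3 = 4.
Deadweight loss = ½ · (19 - 4) · (31 - 1) = ½ · 15 · 30 = 225.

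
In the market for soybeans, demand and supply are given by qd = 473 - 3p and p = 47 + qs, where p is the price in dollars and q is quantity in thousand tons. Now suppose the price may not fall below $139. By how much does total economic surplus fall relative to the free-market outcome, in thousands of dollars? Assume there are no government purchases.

486

Rearranging supply gives qs = p - 47. Setting quantity demanded equal to quantity supplied, 473 - 3p = p - 47, gives p* = 130 and q* = 83.
Since 139 > 130, the floor is binding.
At p = 139: qd = 473 - 3·139 = 56 and qs = 139 - 47 = 92.
Quantity traded falls to 56. At q = 56 the demand price is (473 - 56)/3 = 139 and the supply price is 47 + 56 = 103.
Deadweight loss = ½ · (139 - 103) · (83 - 56) = ½ · 36 · 27 = 486.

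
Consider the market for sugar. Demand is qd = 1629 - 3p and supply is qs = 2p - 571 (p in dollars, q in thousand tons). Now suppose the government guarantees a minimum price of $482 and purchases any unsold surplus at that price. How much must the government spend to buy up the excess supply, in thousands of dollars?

101220

In a free market, 1629 - 3p = 2p - 571 gives the equilibrium p* = 440, q* = 309.
Because the floor (482) lies above the market-clearing price, it is binding.
At p = 482: qd = 1629 - 3·482 = 183 and qs = 2·482 - 571 = 393.
Surplus = qs - qd = 210.
Government expenditure = surplus × support price = 210 × 482 = 101220.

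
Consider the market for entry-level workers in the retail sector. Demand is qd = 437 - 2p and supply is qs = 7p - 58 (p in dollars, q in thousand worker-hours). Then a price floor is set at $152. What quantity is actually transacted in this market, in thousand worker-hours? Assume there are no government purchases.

133

Equilibrium: 437 - 2p = 7p - 58, so 495 = 9p and p* = 55, q* = 327.
Since 152 > 55, the floor is binding.
At p = 152: qd = 437 - 2·152 = 133 and qs = 7·152 - 58 = 1006.
The quantity actually transacted is the short side, demand: 133.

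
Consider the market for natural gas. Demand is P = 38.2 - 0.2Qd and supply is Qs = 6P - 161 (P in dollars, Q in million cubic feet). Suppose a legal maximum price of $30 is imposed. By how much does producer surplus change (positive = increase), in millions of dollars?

-50

Rearranging demand gives Qd = 191 - 5P. Equilibrium: 191 - 5P = 6P - 161, so 352 = 11P and P* = 32, Q* = 31.
Since 30 < 32, the ceiling is binding.
At P = 30: Qd = 191 - 5·30 = 41 and Qs = 6·30 - 161 = 19.
Producer surplus without the control is ½ · (32 - 161/6) · 31 = 961/12.
With the ceiling, producers sell 19 units at 30, so PS = ½ · (30 - 161/6) · 19 = 361/12.
Change in producer surplus = 361/12 - 961/12 = -50.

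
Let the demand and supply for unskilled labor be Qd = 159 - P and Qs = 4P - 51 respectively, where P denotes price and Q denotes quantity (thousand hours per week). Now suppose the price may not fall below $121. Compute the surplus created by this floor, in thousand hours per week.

395

In a free market, 159 - P = 4P - 51 gives the equilibrium P* = 42, Q* = 117.
Because the floor (121) lies above the market-clearing price, it is binding.
At P = 121: Qd = 159 - 121 = 38 and Qs = 4·121 - 51 = 433.
Surplus = Qs - Qd = 433 - 38 = 395.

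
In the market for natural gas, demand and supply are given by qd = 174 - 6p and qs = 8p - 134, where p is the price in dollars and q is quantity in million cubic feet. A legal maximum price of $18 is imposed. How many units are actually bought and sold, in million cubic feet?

10

Without the control the market clears where 174 - 6p = 8p - 134, i.e. p* = 22 and q* = 42.
Since 18 < 22, the ceiling is binding.
At p = 18: qd = 174 - 6·18 = 66 and qs = 8·18 - 134 = 10.
The quantity actually transacted is the short side, supply: 10.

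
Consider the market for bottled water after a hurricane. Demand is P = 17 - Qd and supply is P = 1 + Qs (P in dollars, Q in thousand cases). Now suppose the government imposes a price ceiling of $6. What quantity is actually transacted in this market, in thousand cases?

5

Rearranging demand gives Qd = 17 - P; rearranging supply gives Qs = P - 1. Setting quantity demanded equal to quantity supplied, 17 - P = P - 1, gives P* = 9 and Q* = 8.
The ceiling of 6 is below the equilibrium price 9, so it binds.
At P = 6: Qd = 17 - 6 = 11 and Qs = 6 - 1 = 5.
The quantity actually transacted is the short side, supply: 5.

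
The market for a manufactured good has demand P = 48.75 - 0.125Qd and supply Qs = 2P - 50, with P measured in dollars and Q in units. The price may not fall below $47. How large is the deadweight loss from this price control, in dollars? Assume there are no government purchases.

180

Rearranging demand gives Qd = 390 - 8P. Equilibrium: 390 - 8P = 2P - 50, so 440 = 10P and P* = 44, Q* = 38.
Since 47 > 44, the floor is binding.
At P = 47: Qd = 390 - 8·47 = 14 and Qs = 2·47 - 50 = 44.
Quantity traded falls to 14. At Q = 14 the demand price is (390 - 14)/8 = 47 and the supply price is (50 + 14)/2 = 32.
Deadweight loss = ½ · (47 - 32) · (38 - 14) = ½ · 15 · 24 = 180.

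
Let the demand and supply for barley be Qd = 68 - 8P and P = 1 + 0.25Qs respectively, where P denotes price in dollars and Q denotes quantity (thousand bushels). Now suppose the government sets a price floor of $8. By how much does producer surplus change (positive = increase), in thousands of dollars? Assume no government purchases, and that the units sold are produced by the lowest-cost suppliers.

Rearranging supply gives Qs = 4P - 4. Without the control the market clears where 68 - 8P = 4P - 4, i.e. P* = 6 and Q* = 20.
The floor of 8 is above the equilibrium price 6, so it binds.
At P = 8: Qd = 68 - 8·8 = 4 and Qs = 4·8 - 4 = 28.
Producer surplus without the control is ½ · (6 - 1) · 20 = 50.
With the floor, 4 units are sold at 8. The supply price at Q = 4 is 2, so PS = ½ · [(8 - 1) + (8 - 2)] · 4 = 26.
Change in producer surplus = 26 - 50 = -24.

-24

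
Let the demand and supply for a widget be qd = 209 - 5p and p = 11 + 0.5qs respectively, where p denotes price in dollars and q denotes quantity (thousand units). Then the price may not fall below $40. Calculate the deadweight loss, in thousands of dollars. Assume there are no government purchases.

428.75

Rearranging supply gives qs = 2p - 22. Without the control the market clears where 209 - 5p = 2p - 22, i.e. p* = 33 and q* = 44.
Because the floor (40) lies above the market-clearing price, it is binding.
At p = 40: qd = 209 - 5·40 = 9 and qs = 2·40 - 22 = 58.
Quantity traded falls to 9. At q = 9 the demand price is (209 - 9)/5 = 40 and the supply price is (22 + 9)/2 = 15.5.
Deadweight loss = ½ · (40 - 15.5) · (44 - 9) = ½ · 24.5 · 35 = 428.75.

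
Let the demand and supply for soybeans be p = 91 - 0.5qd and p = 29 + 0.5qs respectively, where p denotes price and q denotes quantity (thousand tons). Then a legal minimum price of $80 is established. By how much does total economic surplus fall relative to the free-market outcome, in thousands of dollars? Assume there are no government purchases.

Rearranging demand gives qd = 182 - 2p; rearranging supply gives qs = 2p - 58. Setting quantity demanded equal to quantity supplied, 182 - 2p = 2p - 58, gives p* = 60 and q* = 62.
The floor of 80 is above the equilibrium price 60, so it binds.
At p = 80: qd = 182 - 2·80 = 22 and qs = 2·80 - 58 = 102.
Quantity traded falls to 22. At q = 22 the demand price is (182 - 22)/2 = 80 and the supply price is (58 + 22)/2 = 40.
Deadweight loss = ½ · (80 - 40) · (62 - 22) = ½ · 40 · 40 = 800.

800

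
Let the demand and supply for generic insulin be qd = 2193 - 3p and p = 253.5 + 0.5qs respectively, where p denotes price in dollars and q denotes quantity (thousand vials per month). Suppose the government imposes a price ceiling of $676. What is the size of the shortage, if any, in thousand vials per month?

Rearranging supply gives qs = 2p - 507. Equilibrium: 2193 - 3p = 2p - 507, so 2700 = 5p and p* = 540, q* = 573.
Since 676 is above p* = 540, the ceiling does not bind and the free-market outcome prevails.
Since the control does not bind, there is no shortage.

0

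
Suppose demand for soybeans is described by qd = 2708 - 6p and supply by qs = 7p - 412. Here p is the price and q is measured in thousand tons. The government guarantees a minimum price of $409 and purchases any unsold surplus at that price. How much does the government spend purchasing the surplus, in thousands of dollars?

In a free market, 2708 - 6p = 7p - 412 gives the equilibrium p* = 240, q* = 1268.
The floor of 409 is above the equilibrium price 240, so it binds.
At p = 409: qd = 2708 - 6·409 = 254 and qs = 7·409 - 412 = 2451.
Surplus = qs - qd = 2197.
Government expenditure = surplus × support price = 2197 × 409 = 898573.

898573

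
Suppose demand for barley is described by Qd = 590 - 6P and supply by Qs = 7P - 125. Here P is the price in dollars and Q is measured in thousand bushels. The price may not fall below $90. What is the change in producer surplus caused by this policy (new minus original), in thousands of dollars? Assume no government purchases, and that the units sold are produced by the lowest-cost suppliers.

-1400

Setting quantity demanded equal to quantity supplied, 590 - 6P = 7P - 125, gives P* = 55 and Q* = 260.
The floor of 90 is above the equilibrium price 55, so it binds.
At P = 90: Qd = 590 - 6·90 = 50 and Qs = 7·90 - 125 = 505.
Producer surplus without the control is ½ · (55 - 125/7) · 260 = 33800/7.
With the floor, 50 units are sold at 90. The supply price at Q = 50 is 25, so PS = ½ · [(90 - 125/7) + (90 - 25)] · 50 = 24000/7.
Change in producer surplus = 24000/7 - 33800/7 = -1400.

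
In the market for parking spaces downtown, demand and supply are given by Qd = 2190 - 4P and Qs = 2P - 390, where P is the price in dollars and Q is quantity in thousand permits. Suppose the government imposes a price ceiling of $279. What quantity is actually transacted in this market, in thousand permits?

Without the control the market clears where 2190 - 4P = 2P - 390, i.e. P* = 430 and Q* = 470.
Since 279 < 430, the ceiling is binding.
At P = 279: Qd = 2190 - 4·279 = 1074 and Qs = 2·279 - 390 = 168.
The quantity actually transacted is the short side, supply: 168.

168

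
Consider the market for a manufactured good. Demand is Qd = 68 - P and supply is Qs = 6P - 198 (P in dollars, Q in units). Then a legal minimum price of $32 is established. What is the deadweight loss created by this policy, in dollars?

0

Setting quantity demanded equal to quantity supplied, 68 - P = 6P - 198, gives P* = 38 and Q* = 30.
Since 32 is below P* = 38, the floor does not bind and the free-market outcome prevails.
Since the control does not bind, no trades are prevented and deadweight loss is zero.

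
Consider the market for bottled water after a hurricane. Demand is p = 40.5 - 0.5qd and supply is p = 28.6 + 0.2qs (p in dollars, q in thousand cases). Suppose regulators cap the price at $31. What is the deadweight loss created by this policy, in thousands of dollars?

8.75

Rearranging demand gives qd = 81 - 2p; rearranging supply gives qs = 5p - 143. Equilibrium: 81 - 2p = 5p - 143, so 224 = 7p and p* = 32, q* = 17.
Because the ceiling (31) lies below the market-clearing price, it is binding.
At p = 31: qd = 81 - 2·31 = 19 and qs = 5·31 - 143 = 12.
Quantity traded falls to 12. At q = 12 the demand price is (81 - 12)/2 = 34.5 and the supply price is (143 + 12)/5 = 31.
Deadweight loss = ½ · (34.5 - 31) · (17 - 12) = ½ · 3.5 · 5 = 8.75.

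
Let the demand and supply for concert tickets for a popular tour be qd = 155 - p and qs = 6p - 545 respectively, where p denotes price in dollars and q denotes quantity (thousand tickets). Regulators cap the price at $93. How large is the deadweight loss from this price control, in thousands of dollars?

1029

Setting quantity demanded equal to quantity supplied, 155 - p = 6p - 545, gives p* = 100 and q* = 55.
Since 93 < 100, the ceiling is binding.
At p = 93: qd = 155 - 93 = 62 and qs = 6·93 - 545 = 13.
Quantity traded falls to 13. At q = 13 the demand price is 155 - 13 = 142 and the supply price is (545 + 13)/6 = 93.
Deadweight loss = ½ · (142 - 93) · (55 - 13) = ½ · 49 · 42 = 1029.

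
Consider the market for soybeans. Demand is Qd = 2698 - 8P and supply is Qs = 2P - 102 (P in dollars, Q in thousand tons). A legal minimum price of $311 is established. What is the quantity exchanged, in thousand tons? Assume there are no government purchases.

210

Equilibrium: 2698 - 8P = 2P - 102, so 2800 = 10P and P* = 280, Q* = 458.
Because the floor (311) lies above the market-clearing price, it is binding.
At P = 311: Qd = 2698 - 8·311 = 210 and Qs = 2·311 - 102 = 520.
The quantity actually transacted is the short side, demand: 210.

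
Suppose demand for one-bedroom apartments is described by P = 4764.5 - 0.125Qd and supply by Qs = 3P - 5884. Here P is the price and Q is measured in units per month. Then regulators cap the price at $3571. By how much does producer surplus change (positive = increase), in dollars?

Rearranging demand gives Qd = 38116 - 8P. Equilibrium: 38116 - 8P = 3P - 5884, so 44000 = 11P and P* = 4000, Q* = 6116.
Because the ceiling (3571) lies below the market-clearing price, it is binding.
At P = 3571: Qd = 38116 - 8·3571 = 9548 and Qs = 3·3571 - 5884 = 4829.
Producer surplus without the control is ½ · (4000 - 5884/3) · 6116 = 18702728/3.
With the ceiling, producers sell 4829 units at 3571, so PS = ½ · (3571 - 5884/3) · 4829 = 23319241/6.
Change in producer surplus = 23319241/6 - 18702728/3 = -2347702.5.

-2347702.5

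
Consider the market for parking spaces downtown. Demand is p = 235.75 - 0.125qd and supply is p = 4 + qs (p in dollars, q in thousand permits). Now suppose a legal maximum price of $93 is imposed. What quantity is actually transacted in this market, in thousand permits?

89

Rearranging demand gives qd = 1886 - 8p; rearranging supply gives qs = p - 4. Equilibrium: 1886 - 8p = p - 4, so 1890 = 9p and p* = 210, q* = 206.
The ceiling of 93 is below the equilibrium price 210, so it binds.
At p = 93: qd = 1886 - 8·93 = 1142 and qs = 93 - 4 = 89.
The quantity actually transacted is the short side, supply: 89.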